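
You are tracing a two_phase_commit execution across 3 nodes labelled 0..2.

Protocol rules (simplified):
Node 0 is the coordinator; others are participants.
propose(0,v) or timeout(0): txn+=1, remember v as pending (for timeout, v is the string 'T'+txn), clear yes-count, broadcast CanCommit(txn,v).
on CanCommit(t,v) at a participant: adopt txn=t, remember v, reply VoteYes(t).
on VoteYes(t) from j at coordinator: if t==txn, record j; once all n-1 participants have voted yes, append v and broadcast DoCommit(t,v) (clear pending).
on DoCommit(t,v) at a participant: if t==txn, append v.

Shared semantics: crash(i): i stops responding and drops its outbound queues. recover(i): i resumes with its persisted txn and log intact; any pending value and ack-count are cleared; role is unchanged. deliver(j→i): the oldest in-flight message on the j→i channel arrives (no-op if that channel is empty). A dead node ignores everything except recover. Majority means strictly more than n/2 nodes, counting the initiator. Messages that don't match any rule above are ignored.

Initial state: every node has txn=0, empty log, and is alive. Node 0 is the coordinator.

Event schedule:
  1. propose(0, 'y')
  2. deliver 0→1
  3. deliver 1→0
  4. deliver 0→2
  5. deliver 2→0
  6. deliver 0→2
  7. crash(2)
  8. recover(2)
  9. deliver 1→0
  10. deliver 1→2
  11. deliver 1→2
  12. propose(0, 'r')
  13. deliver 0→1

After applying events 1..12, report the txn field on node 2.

e1 propose(0,'y'): 0[coor,t=1,-]
e2 deliver 0→1: 1[part,t=1,-]
e3 deliver 1→0: ·
e4 deliver 0→2: 2[part,t=1,-]
e5 deliver 2→0: 0[coor,t=1,y]
e6 deliver 0→2: 2[part,t=1,y]
e7 crash(2): 2[✗part,t=1,y]
e8 recover(2): 2[part,t=1,y]
e9 deliver 1→0: ·
e10 deliver 1→2: ·
e11 deliver 1→2: ·
e12 propose(0,'r'): 0[coor,t=2,y]

1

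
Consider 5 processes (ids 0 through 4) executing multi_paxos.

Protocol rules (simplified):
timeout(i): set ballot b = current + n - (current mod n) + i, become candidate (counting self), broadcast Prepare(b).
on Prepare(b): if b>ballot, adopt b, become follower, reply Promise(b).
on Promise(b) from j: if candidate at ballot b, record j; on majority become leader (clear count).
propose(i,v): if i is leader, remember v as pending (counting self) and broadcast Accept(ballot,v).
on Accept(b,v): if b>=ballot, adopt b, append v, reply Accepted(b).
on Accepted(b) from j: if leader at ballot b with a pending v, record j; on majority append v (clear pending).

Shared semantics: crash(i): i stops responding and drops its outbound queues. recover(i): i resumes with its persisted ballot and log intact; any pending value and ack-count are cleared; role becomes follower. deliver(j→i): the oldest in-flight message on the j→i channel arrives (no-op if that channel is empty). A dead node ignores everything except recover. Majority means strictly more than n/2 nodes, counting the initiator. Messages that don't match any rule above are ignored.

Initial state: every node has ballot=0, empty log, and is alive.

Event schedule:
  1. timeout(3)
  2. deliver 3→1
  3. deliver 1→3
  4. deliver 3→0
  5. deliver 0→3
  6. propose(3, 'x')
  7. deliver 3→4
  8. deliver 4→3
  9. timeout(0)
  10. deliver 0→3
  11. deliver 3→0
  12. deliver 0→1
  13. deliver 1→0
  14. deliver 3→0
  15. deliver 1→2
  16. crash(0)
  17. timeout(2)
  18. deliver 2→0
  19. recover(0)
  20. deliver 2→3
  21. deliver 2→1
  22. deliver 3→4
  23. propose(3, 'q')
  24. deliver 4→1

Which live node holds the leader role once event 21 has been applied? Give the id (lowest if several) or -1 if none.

-1

[1] timeout(3) → N3(cand b8 [-])
[2] deliver 3→1 → N1(foll b8 [-])
[3] deliver 1→3 → ∅
[4] deliver 3→0 → N0(foll b8 [-])
[5] deliver 0→3 → N3(lead b8 [-])
[6] propose(3,'x') → ∅
[7] deliver 3→4 → N4(foll b8 [-])
[8] deliver 4→3 → ∅
[9] timeout(0) → N0(cand b10 [-])
[10] deliver 0→3 → N3(foll b10 [-])
[11] deliver 3→0 → ∅
[12] deliver 0→1 → N1(foll b10 [-])
[13] deliver 1→0 → ∅
[14] deliver 3→0 → N0(lead b10 [-])
[15] deliver 1→2 → ∅
[16] crash(0) → N0(✗lead b10 [-])
[17] timeout(2) → N2(cand b7 [-])
[18] deliver 2→0 → ∅
[19] recover(0) → N0(foll b10 [-])
[20] deliver 2→3 → ∅
[21] deliver 2→1 → ∅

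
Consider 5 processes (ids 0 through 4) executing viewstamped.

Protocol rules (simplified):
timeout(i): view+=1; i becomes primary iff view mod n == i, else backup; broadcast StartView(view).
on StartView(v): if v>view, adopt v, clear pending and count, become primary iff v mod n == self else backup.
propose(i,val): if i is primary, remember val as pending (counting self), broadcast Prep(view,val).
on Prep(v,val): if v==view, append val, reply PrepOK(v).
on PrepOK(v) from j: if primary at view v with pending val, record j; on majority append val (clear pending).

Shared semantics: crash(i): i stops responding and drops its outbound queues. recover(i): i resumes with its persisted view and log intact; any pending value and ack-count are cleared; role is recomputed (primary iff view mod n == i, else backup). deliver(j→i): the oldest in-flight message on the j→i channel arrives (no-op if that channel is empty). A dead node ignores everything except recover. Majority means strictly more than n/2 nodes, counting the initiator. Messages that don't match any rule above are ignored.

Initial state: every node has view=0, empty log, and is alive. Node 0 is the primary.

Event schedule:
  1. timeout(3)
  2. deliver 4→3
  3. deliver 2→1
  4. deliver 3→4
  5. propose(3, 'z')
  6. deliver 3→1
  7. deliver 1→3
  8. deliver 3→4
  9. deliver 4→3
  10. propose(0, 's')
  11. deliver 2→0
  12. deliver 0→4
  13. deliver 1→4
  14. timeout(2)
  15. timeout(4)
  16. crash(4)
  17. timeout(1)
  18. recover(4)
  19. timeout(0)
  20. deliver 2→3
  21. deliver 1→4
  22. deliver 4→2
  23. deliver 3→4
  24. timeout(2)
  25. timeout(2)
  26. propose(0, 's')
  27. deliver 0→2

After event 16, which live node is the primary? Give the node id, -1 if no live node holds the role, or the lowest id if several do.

after 1 — timeout(3): n3:back/v1/[-]
after 2 — deliver 4→3: ·
after 3 — deliver 2→1: ·
after 4 — deliver 3→4: n4:back/v1/[-]
after 5 — propose(3,'z'): ·
after 6 — deliver 3→1: n1:prim/v1/[-]
after 7 — deliver 1→3: ·
after 8 — deliver 3→4: ·
after 9 — deliver 4→3: ·
after 10 — propose(0,'s'): ·
after 11 — deliver 2→0: ·
after 12 — deliver 0→4: ·
after 13 — deliver 1→4: ·
after 14 — timeout(2): n2:back/v1/[-]
after 15 — timeout(4): n4:back/v2/[-]
after 16 — crash(4): n4:✗back/v2/[-]

0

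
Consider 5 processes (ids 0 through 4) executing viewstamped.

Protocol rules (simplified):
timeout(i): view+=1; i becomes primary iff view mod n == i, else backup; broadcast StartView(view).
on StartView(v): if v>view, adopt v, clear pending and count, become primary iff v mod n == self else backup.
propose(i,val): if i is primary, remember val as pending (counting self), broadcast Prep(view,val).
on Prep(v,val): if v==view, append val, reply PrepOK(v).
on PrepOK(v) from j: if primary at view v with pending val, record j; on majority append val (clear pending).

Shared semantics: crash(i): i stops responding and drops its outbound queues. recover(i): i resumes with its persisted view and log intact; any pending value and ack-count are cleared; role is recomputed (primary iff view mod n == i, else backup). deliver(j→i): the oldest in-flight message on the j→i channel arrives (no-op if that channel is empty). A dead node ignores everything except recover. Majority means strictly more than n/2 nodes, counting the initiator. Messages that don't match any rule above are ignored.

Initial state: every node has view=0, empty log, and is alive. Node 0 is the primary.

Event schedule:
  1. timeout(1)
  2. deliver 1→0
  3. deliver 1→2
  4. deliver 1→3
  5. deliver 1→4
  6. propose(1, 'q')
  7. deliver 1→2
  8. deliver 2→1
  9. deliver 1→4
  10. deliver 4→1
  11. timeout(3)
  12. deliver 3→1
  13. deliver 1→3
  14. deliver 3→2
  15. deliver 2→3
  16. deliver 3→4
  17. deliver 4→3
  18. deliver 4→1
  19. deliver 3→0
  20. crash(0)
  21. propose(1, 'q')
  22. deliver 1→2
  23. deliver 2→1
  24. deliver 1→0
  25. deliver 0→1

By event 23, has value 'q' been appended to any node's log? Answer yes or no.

yes

[1] timeout(1) → N1(prim v1 [-])
[2] deliver 1→0 → N0(back v1 [-])
[3] deliver 1→2 → N2(back v1 [-])
[4] deliver 1→3 → N3(back v1 [-])
[5] deliver 1→4 → N4(back v1 [-])
[6] propose(1,'q') → ∅
[7] deliver 1→2 → N2(back v1 [q])
[8] deliver 2→1 → ∅
[9] deliver 1→4 → N4(back v1 [q])
[10] deliver 4→1 → N1(prim v1 [q])
[11] timeout(3) → N3(back v2 [-])
[12] deliver 3→1 → N1(back v2 [q])
[13] deliver 1→3 → ∅
[14] deliver 3→2 → N2(prim v2 [q])
[15] deliver 2→3 → ∅
[16] deliver 3→4 → N4(back v2 [q])
[17] deliver 4→3 → ∅
[18] deliver 4→1 → ∅
[19] deliver 3→0 → N0(back v2 [-])
[20] crash(0) → N0(✗back v2 [-])
[21] propose(1,'q') → ∅
[22] deliver 1→2 → ∅
[23] deliver 2→1 → ∅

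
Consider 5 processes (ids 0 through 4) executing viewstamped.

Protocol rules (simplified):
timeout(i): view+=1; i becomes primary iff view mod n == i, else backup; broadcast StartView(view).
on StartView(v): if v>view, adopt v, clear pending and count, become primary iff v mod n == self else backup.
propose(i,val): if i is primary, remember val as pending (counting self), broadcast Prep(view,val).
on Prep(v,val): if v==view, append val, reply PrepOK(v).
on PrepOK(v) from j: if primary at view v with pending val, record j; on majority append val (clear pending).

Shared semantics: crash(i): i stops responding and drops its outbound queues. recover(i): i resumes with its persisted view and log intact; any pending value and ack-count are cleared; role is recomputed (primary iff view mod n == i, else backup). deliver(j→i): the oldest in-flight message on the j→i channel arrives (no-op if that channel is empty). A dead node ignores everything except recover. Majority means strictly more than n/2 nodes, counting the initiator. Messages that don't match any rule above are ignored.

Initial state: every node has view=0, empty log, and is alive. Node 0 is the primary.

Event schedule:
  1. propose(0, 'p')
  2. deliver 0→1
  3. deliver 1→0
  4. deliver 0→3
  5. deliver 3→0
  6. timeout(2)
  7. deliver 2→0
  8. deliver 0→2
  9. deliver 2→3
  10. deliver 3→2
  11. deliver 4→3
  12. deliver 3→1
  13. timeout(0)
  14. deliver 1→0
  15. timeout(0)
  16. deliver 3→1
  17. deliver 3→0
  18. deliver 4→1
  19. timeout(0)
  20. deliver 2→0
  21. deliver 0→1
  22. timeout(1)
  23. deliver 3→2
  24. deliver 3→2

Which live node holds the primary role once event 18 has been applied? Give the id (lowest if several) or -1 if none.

[1] propose(0,'p') → ∅
[2] deliver 0→1 → N1(back v0 [p])
[3] deliver 1→0 → ∅
[4] deliver 0→3 → N3(back v0 [p])
[5] deliver 3→0 → N0(prim v0 [p])
[6] timeout(2) → N2(back v1 [-])
[7] deliver 2→0 → N0(back v1 [p])
[8] deliver 0→2 → ∅
[9] deliver 2→3 → N3(back v1 [p])
[10] deliver 3→2 → ∅
[11] deliver 4→3 → ∅
[12] deliver 3→1 → ∅
[13] timeout(0) → N0(back v2 [p])
[14] deliver 1→0 → ∅
[15] timeout(0) → N0(back v3 [p])
[16] deliver 3→1 → ∅
[17] deliver 3→0 → ∅
[18] deliver 4→1 → ∅

-1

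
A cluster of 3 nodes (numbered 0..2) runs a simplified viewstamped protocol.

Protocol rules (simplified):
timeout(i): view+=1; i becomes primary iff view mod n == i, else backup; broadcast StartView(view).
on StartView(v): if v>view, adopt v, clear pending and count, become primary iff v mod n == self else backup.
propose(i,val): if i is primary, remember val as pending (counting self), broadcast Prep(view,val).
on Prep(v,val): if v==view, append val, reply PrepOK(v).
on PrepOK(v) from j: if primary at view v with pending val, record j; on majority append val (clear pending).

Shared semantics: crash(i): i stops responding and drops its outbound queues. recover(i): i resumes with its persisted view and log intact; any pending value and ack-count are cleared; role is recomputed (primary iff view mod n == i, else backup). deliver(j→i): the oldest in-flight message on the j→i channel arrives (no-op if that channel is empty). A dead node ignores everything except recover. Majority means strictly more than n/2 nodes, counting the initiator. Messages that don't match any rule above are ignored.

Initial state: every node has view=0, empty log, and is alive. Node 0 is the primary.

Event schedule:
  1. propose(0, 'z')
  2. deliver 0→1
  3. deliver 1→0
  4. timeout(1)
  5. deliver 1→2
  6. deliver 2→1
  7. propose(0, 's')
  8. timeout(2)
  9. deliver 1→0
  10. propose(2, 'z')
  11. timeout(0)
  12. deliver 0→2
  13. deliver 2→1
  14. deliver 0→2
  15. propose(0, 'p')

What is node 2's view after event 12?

[1] propose(0,'z') → ∅
[2] deliver 0→1 → N1(back v0 [z])
[3] deliver 1→0 → N0(prim v0 [z])
[4] timeout(1) → N1(prim v1 [z])
[5] deliver 1→2 → N2(back v1 [-])
[6] deliver 2→1 → ∅
[7] propose(0,'s') → ∅
[8] timeout(2) → N2(prim v2 [-])
[9] deliver 1→0 → N0(back v1 [z])
[10] propose(2,'z') → ∅
[11] timeout(0) → N0(back v2 [z])
[12] deliver 0→2 → ∅

2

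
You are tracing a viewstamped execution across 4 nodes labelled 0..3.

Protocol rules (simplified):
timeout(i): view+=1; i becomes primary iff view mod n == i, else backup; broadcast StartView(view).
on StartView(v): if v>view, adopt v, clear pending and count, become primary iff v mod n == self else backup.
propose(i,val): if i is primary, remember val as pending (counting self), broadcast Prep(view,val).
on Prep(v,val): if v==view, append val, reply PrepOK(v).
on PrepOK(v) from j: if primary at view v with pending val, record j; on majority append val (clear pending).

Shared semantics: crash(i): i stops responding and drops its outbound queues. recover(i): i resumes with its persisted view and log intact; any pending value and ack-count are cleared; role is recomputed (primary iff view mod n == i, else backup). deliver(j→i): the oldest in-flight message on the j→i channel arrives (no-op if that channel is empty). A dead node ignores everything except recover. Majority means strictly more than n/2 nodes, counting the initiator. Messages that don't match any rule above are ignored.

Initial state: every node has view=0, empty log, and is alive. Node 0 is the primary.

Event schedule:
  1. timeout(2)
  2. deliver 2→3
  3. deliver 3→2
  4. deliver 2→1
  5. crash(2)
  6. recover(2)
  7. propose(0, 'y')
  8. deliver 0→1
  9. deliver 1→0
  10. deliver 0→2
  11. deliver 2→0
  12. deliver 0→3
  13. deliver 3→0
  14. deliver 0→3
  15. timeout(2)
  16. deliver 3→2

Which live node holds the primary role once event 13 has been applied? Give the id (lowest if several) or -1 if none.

0

1. timeout(2):  <2:back v1 ->
2. deliver 2→3:  <3:back v1 ->
3. deliver 3→2:  nop
4. deliver 2→1:  <1:prim v1 ->
5. crash(2):  <2:✗back v1 ->
6. recover(2):  <2:back v1 ->
7. propose(0,'y'):  nop
8. deliver 0→1:  nop
9. deliver 1→0:  nop
10. deliver 0→2:  nop
11. deliver 2→0:  nop
12. deliver 0→3:  nop
13. deliver 3→0:  nop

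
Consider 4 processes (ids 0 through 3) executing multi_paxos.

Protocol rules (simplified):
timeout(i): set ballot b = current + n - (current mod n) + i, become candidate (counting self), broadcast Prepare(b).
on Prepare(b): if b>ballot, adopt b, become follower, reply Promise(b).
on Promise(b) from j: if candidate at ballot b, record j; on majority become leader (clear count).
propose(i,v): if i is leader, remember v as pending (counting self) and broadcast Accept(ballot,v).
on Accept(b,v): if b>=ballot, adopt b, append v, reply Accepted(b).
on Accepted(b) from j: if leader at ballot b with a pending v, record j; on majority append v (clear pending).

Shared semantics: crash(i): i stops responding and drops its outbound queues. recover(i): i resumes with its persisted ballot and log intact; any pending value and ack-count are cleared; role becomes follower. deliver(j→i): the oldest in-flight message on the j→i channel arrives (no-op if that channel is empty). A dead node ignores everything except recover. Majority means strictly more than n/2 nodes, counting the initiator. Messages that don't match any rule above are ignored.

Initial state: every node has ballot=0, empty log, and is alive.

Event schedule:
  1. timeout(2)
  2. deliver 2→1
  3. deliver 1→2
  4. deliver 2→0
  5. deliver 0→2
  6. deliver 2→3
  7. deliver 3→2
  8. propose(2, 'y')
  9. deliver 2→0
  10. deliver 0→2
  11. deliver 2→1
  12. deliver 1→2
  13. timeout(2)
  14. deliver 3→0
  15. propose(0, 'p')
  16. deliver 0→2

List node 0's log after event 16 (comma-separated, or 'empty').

e1 timeout(2): 2[cand,b=6,-]
e2 deliver 2→1: 1[foll,b=6,-]
e3 deliver 1→2: ·
e4 deliver 2→0: 0[foll,b=6,-]
e5 deliver 0→2: 2[lead,b=6,-]
e6 deliver 2→3: 3[foll,b=6,-]
e7 deliver 3→2: ·
e8 propose(2,'y'): ·
e9 deliver 2→0: 0[foll,b=6,y]
e10 deliver 0→2: ·
e11 deliver 2→1: 1[foll,b=6,y]
e12 deliver 1→2: 2[lead,b=6,y]
e13 timeout(2): 2[cand,b=10,y]
e14 deliver 3→0: ·
e15 propose(0,'p'): ·
e16 deliver 0→2: ·

y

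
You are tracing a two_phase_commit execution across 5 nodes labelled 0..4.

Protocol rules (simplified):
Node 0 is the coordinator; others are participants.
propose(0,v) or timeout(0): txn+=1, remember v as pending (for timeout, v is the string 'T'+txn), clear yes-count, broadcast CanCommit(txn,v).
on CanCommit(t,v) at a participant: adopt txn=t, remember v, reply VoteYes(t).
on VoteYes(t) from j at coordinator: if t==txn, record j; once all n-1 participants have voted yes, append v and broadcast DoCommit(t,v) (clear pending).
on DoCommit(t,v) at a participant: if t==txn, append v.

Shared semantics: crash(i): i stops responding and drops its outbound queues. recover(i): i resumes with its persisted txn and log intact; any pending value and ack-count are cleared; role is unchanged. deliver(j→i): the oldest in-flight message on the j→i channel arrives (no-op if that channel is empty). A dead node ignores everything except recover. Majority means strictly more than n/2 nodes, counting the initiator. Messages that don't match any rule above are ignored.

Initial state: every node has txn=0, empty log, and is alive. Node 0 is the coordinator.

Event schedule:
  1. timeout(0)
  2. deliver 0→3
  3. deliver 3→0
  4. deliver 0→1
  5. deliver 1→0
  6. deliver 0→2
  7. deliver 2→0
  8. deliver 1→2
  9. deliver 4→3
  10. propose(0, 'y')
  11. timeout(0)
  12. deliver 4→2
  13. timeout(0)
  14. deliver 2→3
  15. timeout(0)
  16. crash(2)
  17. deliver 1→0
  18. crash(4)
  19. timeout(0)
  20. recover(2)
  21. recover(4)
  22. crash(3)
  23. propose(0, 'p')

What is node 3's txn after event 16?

step 1 timeout(0): 0={coor,t=1,log=-}
step 2 deliver 0→3: 3={part,t=1,log=-}
step 3 deliver 3→0: —
step 4 deliver 0→1: 1={part,t=1,log=-}
step 5 deliver 1→0: —
step 6 deliver 0→2: 2={part,t=1,log=-}
step 7 deliver 2→0: —
step 8 deliver 1→2: —
step 9 deliver 4→3: —
step 10 propose(0,'y'): 0={coor,t=2,log=-}
step 11 timeout(0): 0={coor,t=3,log=-}
step 12 deliver 4→2: —
step 13 timeout(0): 0={coor,t=4,log=-}
step 14 deliver 2→3: —
step 15 timeout(0): 0={coor,t=5,log=-}
step 16 crash(2): 2={✗part,t=1,log=-}

1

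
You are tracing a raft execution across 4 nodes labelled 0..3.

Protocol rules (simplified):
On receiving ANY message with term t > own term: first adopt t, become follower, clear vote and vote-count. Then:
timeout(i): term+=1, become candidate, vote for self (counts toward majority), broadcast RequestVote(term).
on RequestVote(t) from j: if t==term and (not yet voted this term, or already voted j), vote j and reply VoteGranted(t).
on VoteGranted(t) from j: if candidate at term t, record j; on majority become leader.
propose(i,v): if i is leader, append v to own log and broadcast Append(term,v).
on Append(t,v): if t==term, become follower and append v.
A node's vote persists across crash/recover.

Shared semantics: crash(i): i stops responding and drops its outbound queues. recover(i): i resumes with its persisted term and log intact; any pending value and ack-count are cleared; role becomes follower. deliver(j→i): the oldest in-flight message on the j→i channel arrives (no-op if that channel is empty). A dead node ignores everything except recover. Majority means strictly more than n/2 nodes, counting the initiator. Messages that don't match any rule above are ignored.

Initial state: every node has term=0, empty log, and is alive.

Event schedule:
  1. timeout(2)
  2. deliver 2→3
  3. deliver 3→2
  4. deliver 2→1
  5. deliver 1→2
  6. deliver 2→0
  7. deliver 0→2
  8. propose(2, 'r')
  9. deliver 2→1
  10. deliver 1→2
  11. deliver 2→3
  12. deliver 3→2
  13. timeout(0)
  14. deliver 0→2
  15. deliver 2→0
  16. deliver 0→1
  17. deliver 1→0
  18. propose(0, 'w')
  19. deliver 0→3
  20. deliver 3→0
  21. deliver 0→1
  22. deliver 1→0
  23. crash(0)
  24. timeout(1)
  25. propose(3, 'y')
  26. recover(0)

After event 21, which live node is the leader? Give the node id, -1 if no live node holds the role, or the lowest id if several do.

0

[1] timeout(2) → N2(cand t1 [-])
[2] deliver 2→3 → N3(foll t1 [-])
[3] deliver 3→2 → ∅
[4] deliver 2→1 → N1(foll t1 [-])
[5] deliver 1→2 → N2(lead t1 [-])
[6] deliver 2→0 → N0(foll t1 [-])
[7] deliver 0→2 → ∅
[8] propose(2,'r') → N2(lead t1 [r])
[9] deliver 2→1 → N1(foll t1 [r])
[10] deliver 1→2 → ∅
[11] deliver 2→3 → N3(foll t1 [r])
[12] deliver 3→2 → ∅
[13] timeout(0) → N0(cand t2 [-])
[14] deliver 0→2 → N2(foll t2 [r])
[15] deliver 2→0 → ∅
[16] deliver 0→1 → N1(foll t2 [r])
[17] deliver 1→0 → ∅
[18] propose(0,'w') → ∅
[19] deliver 0→3 → N3(foll t2 [r])
[20] deliver 3→0 → N0(lead t2 [-])
[21] deliver 0→1 → ∅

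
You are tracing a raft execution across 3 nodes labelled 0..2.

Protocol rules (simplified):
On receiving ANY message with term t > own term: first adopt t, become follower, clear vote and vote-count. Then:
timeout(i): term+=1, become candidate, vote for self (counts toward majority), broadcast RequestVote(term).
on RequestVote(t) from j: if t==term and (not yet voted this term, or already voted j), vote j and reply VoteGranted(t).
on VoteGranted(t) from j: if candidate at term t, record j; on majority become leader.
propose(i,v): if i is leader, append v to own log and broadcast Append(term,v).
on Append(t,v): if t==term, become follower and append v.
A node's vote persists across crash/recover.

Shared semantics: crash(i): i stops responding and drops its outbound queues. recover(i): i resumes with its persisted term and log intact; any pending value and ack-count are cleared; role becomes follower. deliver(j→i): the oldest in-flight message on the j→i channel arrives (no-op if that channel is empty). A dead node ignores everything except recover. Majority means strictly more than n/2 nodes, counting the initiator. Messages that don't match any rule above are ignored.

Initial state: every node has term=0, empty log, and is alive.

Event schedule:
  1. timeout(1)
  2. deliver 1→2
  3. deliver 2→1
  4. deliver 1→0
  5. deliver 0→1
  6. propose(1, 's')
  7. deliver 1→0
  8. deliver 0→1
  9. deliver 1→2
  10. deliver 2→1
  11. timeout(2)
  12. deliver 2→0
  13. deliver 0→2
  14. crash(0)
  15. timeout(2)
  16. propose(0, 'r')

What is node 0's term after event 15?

after 1 — timeout(1): n1:cand/t1/[-]
after 2 — deliver 1→2: n2:foll/t1/[-]
after 3 — deliver 2→1: n1:lead/t1/[-]
after 4 — deliver 1→0: n0:foll/t1/[-]
after 5 — deliver 0→1: ·
after 6 — propose(1,'s'): n1:lead/t1/[s]
after 7 — deliver 1→0: n0:foll/t1/[s]
after 8 — deliver 0→1: ·
after 9 — deliver 1→2: n2:foll/t1/[s]
after 10 — deliver 2→1: ·
after 11 — timeout(2): n2:cand/t2/[s]
after 12 — deliver 2→0: n0:foll/t2/[s]
after 13 — deliver 0→2: n2:lead/t2/[s]
after 14 — crash(0): n0:✗foll/t2/[s]
after 15 — timeout(2): n2:cand/t3/[s]

2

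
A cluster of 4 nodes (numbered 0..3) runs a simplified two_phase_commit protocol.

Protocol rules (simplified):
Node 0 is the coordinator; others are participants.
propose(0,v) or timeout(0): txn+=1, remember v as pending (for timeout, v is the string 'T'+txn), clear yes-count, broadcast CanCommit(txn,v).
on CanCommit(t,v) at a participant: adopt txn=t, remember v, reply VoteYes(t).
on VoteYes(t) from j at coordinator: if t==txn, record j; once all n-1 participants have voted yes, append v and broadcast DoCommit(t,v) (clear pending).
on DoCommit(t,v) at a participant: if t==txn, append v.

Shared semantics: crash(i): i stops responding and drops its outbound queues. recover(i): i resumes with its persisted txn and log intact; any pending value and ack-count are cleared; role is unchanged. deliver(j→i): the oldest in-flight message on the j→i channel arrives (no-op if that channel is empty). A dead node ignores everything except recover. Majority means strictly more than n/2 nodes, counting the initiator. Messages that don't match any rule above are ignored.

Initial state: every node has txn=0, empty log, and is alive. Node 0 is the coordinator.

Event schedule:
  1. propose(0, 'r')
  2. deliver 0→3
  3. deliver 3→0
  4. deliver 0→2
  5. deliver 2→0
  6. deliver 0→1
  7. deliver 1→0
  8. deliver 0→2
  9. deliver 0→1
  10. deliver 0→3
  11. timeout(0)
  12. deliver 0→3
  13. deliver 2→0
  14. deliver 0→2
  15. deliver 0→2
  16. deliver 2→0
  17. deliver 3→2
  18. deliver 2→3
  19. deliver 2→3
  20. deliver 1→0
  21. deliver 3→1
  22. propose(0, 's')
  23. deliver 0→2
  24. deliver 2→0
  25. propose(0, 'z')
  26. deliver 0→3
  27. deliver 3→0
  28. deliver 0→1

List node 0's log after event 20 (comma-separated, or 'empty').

e1 propose(0,'r'): 0[coor,t=1,-]
e2 deliver 0→3: 3[part,t=1,-]
e3 deliver 3→0: ·
e4 deliver 0→2: 2[part,t=1,-]
e5 deliver 2→0: ·
e6 deliver 0→1: 1[part,t=1,-]
e7 deliver 1→0: 0[coor,t=1,r]
e8 deliver 0→2: 2[part,t=1,r]
e9 deliver 0→1: 1[part,t=1,r]
e10 deliver 0→3: 3[part,t=1,r]
e11 timeout(0): 0[coor,t=2,r]
e12 deliver 0→3: 3[part,t=2,r]
e13 deliver 2→0: ·
e14 deliver 0→2: 2[part,t=2,r]
e15 deliver 0→2: ·
e16 deliver 2→0: ·
e17 deliver 3→2: ·
e18 deliver 2→3: ·
e19 deliver 2→3: ·
e20 deliver 1→0: ·

r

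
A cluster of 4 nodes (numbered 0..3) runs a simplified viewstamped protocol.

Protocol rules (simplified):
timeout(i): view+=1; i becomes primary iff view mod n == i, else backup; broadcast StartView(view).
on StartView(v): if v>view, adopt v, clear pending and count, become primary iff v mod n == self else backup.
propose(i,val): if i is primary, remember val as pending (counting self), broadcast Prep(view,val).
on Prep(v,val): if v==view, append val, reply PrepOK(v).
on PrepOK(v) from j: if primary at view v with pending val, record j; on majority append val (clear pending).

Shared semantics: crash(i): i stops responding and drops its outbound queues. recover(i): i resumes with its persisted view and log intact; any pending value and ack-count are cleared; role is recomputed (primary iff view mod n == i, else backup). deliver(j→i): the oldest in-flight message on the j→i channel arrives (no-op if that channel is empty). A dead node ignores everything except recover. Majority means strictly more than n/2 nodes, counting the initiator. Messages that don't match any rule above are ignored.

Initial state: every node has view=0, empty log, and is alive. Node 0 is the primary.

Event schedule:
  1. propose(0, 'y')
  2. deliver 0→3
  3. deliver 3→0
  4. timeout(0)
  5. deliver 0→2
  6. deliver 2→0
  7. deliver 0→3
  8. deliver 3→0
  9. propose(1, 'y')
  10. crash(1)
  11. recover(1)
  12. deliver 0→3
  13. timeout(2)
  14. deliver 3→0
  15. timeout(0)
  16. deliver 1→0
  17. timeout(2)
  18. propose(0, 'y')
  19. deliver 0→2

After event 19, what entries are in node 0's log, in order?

empty

e1 propose(0,'y'): ·
e2 deliver 0→3: 3[back,v=0,y]
e3 deliver 3→0: ·
e4 timeout(0): 0[back,v=1,-]
e5 deliver 0→2: 2[back,v=0,y]
e6 deliver 2→0: ·
e7 deliver 0→3: 3[back,v=1,y]
e8 deliver 3→0: ·
e9 propose(1,'y'): ·
e10 crash(1): 1[✗back,v=0,-]
e11 recover(1): 1[back,v=0,-]
e12 deliver 0→3: ·
e13 timeout(2): 2[back,v=1,y]
e14 deliver 3→0: ·
e15 timeout(0): 0[back,v=2,-]
e16 deliver 1→0: ·
e17 timeout(2): 2[prim,v=2,y]
e18 propose(0,'y'): ·
e19 deliver 0→2: ·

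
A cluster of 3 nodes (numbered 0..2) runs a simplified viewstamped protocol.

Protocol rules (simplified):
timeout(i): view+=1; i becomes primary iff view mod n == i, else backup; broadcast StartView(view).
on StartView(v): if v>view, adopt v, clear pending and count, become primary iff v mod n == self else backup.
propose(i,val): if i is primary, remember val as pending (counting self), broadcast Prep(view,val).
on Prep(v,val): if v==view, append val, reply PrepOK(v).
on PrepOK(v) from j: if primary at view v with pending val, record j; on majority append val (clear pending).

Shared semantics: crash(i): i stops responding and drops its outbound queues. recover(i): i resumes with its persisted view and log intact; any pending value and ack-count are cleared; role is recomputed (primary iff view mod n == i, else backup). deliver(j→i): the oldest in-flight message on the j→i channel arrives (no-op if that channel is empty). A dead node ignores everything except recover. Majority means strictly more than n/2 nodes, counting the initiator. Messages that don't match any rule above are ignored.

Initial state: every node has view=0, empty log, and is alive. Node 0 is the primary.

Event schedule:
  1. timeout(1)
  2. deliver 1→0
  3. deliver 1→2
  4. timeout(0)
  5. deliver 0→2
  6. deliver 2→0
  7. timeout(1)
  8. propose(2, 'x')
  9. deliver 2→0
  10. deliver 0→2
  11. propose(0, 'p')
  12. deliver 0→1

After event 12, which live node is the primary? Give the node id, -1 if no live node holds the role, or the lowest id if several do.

after 1 — timeout(1): n1:prim/v1/[-]
after 2 — deliver 1→0: n0:back/v1/[-]
after 3 — deliver 1→2: n2:back/v1/[-]
after 4 — timeout(0): n0:back/v2/[-]
after 5 — deliver 0→2: n2:prim/v2/[-]
after 6 — deliver 2→0: ·
after 7 — timeout(1): n1:back/v2/[-]
after 8 — propose(2,'x'): ·
after 9 — deliver 2→0: n0:back/v2/[x]
after 10 — deliver 0→2: n2:prim/v2/[x]
after 11 — propose(0,'p'): ·
after 12 — deliver 0→1: ·

2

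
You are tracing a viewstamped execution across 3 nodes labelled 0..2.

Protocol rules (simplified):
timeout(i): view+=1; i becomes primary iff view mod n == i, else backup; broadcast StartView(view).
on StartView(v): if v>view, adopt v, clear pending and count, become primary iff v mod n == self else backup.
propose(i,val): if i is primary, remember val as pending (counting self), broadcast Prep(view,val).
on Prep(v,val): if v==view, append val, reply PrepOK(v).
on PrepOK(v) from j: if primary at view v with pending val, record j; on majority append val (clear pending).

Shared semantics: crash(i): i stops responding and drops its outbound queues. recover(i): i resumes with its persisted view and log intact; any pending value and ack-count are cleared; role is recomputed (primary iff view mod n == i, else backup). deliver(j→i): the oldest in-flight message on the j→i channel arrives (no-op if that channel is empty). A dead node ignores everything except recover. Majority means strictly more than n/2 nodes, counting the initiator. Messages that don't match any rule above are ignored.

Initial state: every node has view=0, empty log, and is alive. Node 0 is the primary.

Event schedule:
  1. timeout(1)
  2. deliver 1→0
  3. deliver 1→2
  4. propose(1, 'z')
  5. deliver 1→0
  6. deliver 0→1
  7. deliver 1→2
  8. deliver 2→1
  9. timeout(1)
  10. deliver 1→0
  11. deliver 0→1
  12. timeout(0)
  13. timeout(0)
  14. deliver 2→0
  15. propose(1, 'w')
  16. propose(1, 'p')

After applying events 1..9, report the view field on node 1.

[1] timeout(1) → N1(prim v1 [-])
[2] deliver 1→0 → N0(back v1 [-])
[3] deliver 1→2 → N2(back v1 [-])
[4] propose(1,'z') → ∅
[5] deliver 1→0 → N0(back v1 [z])
[6] deliver 0→1 → N1(prim v1 [z])
[7] deliver 1→2 → N2(back v1 [z])
[8] deliver 2→1 → ∅
[9] timeout(1) → N1(back v2 [z])

2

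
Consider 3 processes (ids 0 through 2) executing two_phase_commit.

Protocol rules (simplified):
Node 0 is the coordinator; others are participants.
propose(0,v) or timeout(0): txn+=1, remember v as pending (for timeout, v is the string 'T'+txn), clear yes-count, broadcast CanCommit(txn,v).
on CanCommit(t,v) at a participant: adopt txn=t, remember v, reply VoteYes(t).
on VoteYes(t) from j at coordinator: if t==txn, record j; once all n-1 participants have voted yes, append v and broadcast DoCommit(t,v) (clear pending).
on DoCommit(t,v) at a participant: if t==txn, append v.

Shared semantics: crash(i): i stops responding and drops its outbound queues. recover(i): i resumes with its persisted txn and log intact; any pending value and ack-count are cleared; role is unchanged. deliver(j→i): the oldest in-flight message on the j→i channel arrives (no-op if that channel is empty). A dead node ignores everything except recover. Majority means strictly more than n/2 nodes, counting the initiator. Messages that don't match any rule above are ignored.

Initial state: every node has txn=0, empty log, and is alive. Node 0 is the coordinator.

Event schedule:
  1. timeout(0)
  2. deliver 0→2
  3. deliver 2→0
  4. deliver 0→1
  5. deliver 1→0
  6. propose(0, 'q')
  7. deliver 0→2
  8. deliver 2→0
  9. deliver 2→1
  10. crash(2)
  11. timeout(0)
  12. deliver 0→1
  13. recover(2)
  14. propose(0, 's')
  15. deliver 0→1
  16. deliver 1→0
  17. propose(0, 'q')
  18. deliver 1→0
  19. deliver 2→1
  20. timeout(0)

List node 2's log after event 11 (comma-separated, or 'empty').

[1] timeout(0) → N0(coor t1 [-])
[2] deliver 0→2 → N2(part t1 [-])
[3] deliver 2→0 → ∅
[4] deliver 0→1 → N1(part t1 [-])
[5] deliver 1→0 → N0(coor t1 [T1])
[6] propose(0,'q') → N0(coor t2 [T1])
[7] deliver 0→2 → N2(part t1 [T1])
[8] deliver 2→0 → ∅
[9] deliver 2→1 → ∅
[10] crash(2) → N2(✗part t1 [T1])
[11] timeout(0) → N0(coor t3 [T1])

T1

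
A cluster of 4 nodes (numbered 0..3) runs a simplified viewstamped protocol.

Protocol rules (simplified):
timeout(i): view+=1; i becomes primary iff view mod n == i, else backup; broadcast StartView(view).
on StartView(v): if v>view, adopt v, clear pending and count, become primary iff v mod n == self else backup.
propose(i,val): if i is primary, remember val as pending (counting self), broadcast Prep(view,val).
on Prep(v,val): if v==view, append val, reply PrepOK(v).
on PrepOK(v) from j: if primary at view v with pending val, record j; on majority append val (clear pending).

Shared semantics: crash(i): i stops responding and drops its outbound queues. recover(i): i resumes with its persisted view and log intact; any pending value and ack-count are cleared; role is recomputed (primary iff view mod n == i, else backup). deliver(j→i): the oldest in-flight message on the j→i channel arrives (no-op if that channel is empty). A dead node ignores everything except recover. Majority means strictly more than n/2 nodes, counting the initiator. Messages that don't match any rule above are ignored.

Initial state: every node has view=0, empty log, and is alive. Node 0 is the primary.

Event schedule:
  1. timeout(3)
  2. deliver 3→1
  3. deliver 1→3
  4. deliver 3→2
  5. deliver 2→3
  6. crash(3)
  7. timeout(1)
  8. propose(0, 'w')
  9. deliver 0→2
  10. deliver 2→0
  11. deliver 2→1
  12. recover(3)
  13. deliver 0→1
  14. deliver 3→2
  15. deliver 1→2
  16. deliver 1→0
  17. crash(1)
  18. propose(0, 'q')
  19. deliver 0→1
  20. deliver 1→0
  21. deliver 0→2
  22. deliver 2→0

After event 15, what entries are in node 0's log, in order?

[1] timeout(3) → N3(back v1 [-])
[2] deliver 3→1 → N1(prim v1 [-])
[3] deliver 1→3 → ∅
[4] deliver 3→2 → N2(back v1 [-])
[5] deliver 2→3 → ∅
[6] crash(3) → N3(✗back v1 [-])
[7] timeout(1) → N1(back v2 [-])
[8] propose(0,'w') → ∅
[9] deliver 0→2 → ∅
[10] deliver 2→0 → ∅
[11] deliver 2→1 → ∅
[12] recover(3) → N3(back v1 [-])
[13] deliver 0→1 → ∅
[14] deliver 3→2 → ∅
[15] deliver 1→2 → N2(prim v2 [-])

empty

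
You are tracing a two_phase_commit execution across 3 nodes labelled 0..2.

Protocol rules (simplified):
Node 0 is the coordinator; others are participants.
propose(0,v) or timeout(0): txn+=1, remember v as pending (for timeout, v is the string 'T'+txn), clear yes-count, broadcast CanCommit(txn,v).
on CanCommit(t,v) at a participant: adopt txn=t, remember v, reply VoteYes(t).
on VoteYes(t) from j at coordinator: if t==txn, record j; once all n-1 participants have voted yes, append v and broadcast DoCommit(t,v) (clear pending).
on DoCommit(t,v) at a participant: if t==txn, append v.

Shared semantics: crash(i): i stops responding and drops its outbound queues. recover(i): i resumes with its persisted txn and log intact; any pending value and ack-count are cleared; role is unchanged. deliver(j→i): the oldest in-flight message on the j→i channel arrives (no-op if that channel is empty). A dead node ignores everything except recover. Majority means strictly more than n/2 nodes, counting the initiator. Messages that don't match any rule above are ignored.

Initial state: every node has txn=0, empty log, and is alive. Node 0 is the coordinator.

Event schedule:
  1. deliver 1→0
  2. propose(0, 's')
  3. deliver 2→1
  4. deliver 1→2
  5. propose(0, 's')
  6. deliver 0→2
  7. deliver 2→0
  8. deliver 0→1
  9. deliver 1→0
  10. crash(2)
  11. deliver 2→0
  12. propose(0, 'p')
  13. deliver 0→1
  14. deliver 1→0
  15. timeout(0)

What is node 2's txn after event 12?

1

step 1 deliver 1→0: —
step 2 propose(0,'s'): 0={coor,t=1,log=-}
step 3 deliver 2→1: —
step 4 deliver 1→2: —
step 5 propose(0,'s'): 0={coor,t=2,log=-}
step 6 deliver 0→2: 2={part,t=1,log=-}
step 7 deliver 2→0: —
step 8 deliver 0→1: 1={part,t=1,log=-}
step 9 deliver 1→0: —
step 10 crash(2): 2={✗part,t=1,log=-}
step 11 deliver 2→0: —
step 12 propose(0,'p'): 0={coor,t=3,log=-}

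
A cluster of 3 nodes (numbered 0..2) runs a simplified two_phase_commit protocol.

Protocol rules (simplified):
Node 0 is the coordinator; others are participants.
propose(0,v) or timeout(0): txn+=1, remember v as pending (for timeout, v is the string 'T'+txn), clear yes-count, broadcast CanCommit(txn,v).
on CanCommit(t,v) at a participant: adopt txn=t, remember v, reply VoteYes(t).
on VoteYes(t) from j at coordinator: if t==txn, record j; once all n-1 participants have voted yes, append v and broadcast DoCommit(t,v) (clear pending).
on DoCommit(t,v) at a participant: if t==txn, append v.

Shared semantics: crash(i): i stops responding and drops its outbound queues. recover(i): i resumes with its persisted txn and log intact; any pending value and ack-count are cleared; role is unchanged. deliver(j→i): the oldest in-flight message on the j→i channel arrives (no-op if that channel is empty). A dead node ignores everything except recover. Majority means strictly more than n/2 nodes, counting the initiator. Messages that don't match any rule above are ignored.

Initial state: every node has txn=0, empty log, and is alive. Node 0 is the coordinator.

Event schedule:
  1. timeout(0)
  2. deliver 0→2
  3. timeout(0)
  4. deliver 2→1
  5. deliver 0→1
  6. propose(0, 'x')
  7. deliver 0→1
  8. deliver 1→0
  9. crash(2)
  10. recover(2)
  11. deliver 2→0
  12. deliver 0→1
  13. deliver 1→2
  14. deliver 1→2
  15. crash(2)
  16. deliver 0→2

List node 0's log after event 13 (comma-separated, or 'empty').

empty

after 1 — timeout(0): n0:coor/t1/[-]
after 2 — deliver 0→2: n2:part/t1/[-]
after 3 — timeout(0): n0:coor/t2/[-]
after 4 — deliver 2→1: ·
after 5 — deliver 0→1: n1:part/t1/[-]
after 6 — propose(0,'x'): n0:coor/t3/[-]
after 7 — deliver 0→1: n1:part/t2/[-]
after 8 — deliver 1→0: ·
after 9 — crash(2): n2:✗part/t1/[-]
after 10 — recover(2): n2:part/t1/[-]
after 11 — deliver 2→0: ·
after 12 — deliver 0→1: n1:part/t3/[-]
after 13 — deliver 1→2: ·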